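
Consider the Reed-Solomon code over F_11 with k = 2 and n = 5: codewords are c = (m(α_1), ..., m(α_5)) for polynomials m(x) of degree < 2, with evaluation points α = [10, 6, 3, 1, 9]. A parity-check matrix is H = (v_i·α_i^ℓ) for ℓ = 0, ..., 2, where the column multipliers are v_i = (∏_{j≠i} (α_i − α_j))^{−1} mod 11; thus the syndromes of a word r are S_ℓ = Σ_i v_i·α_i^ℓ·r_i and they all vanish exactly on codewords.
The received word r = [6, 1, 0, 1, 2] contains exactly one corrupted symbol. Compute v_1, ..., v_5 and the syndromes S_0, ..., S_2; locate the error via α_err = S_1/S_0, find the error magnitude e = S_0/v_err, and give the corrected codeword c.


S = (4, 4, 4), error at position 4, error magnitude e = 9, c = [6, 1, 0, 3, 2].

Step 1: column multipliers v_i = (∏_{j≠i}(α_i − α_j))^{−1} mod 11.
  i = 1 (α = 10): (10−6)(10−3)(10−1)(10−9) = 4·7·9·1 = 252 ≡ 10, so v_1 = 10^{−1} = 10 (mod 11).
  i = 2 (α = 6): (6−10)(6−3)(6−1)(6−9) = (−4)·3·5·(−3) = 180 ≡ 4, so v_2 = 4^{−1} = 3 (mod 11).
  i = 3 (α = 3): (3−10)(3−6)(3−1)(3−9) = (−7)·(−3)·2·(−6) = −252 ≡ 1, so v_3 = 1^{−1} = 1 (mod 11).
  i = 4 (α = 1): (1−10)(1−6)(1−3)(1−9) = (−9)·(−5)·(−2)·(−8) = 720 ≡ 5, so v_4 = 5^{−1} = 9 (mod 11).
  i = 5 (α = 9): (9−10)(9−6)(9−3)(9−1) = (−1)·3·6·8 = −144 ≡ 10, so v_5 = 10^{−1} = 10 (mod 11).
  v = [10, 3, 1, 9, 10].
Step 2: syndromes of r = [6, 1, 0, 1, 2] (all sums mod 11).
  S_0 = Σ v_i r_i = 10·6 + 3·1 + 1·0 + 9·1 + 10·2 = 92 ≡ 4.
  S_1 = Σ v_i α_i r_i = 10·10·6 + 3·6·1 + 1·3·0 + 9·1·1 + 10·9·2 = 807 ≡ 4.
  α_i^2 mod 11 = [1, 3, 9, 1, 4].
  S_2 = Σ v_i α_i^2 r_i = 10·1·6 + 3·3·1 + 1·9·0 + 9·1·1 + 10·4·2 = 158 ≡ 4.
  S = (4, 4, 4) ≠ 0, so r is not a codeword (an error is present).
Step 3: locate the error. For a single error e at position i, S_ℓ = v_i·e·α_i^ℓ, so α_err = S_1/S_0.
  S_0^{−1} = 4^{−1} = 3 (mod 11), so α_err = 4·3 = 12 ≡ 1 = α_4. Error position i = 4.
  Consistency check: S_2/S_1 = 4·3 = 12 ≡ 1 = α_err ✓ (single-error assumption holds).
Step 4: error magnitude e = S_0/v_4 = S_0·∏_{j≠4}(α_4 − α_j) = 4·5 = 20 ≡ 9 (mod 11).
Step 5: correct position 4: c_4 = r_4 − e = 1 − 9 ≡ 3 (mod 11). Hence c = [6, 1, 0, 3, 2].
  Check: interpolating c through the α_i gives m(x) = 10 + 4·x (degree < 2) with m(α_i) = c_i for every i, so c is indeed a codeword.


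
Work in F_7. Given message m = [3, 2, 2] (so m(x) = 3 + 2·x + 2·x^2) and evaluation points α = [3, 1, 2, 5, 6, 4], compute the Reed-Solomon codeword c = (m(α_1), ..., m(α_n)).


c = [6, 0, 1, 0, 3, 1]

Message polynomial: m(x) = 3 + 2·x + 2·x^2 (mod 7).
For each evaluation point α_i, compute m(α_i) mod 7:
  α_1 = 3: Horner steps 2 → 1 → 6, so m(3) = 6.
  α_2 = 1: Horner steps 2 → 4 → 0, so m(1) = 0.
  α_3 = 2: Horner steps 2 → 6 → 1, so m(2) = 1.
  α_4 = 5: Horner steps 2 → 5 → 0, so m(5) = 0.
  α_5 = 6: Horner steps 2 → 0 → 3, so m(6) = 3.
  α_6 = 4: Horner steps 2 → 3 → 1, so m(4) = 1.
Codeword c = [6, 0, 1, 0, 3, 1] ∈ F_7^6.


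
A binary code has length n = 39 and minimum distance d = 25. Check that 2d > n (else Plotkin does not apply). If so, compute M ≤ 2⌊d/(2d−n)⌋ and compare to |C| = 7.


Plotkin bound M ≤ 4; given |C| = 7 > bound (violated).

Check applicability: 2d = 50, n = 39.
2d − n = 11 > 0, so Plotkin applies.
Compute d/(2d−n) = 25/11 ≈ 2.2727.
⌊d/(2d−n)⌋ = 2.
Plotkin bound: M ≤ 2·2 = 4.
Given |C| = 7, check: VIOLATED.
This |C| is above the Plotkin bound, so no binary code with n = 39, d = 25 and 7 codewords exists.


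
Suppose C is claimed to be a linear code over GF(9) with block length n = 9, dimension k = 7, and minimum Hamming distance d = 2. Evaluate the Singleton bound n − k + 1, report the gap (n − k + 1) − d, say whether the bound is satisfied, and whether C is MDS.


Singleton RHS = n − k + 1 = 3, slack = 1, bound satisfied, not MDS.

Singleton bound: d ≤ n − k + 1.
Here n = 9, k = 7, so n − k + 1 = 3.
Given d = 2, check d ≤ 3: YES.
Slack = (n − k + 1) − d = 1.
The code is NOT MDS (slack = 1 > 0).
Description: the claimed parameters are [9, 7, 2]_9; such a code would be non-MDS.


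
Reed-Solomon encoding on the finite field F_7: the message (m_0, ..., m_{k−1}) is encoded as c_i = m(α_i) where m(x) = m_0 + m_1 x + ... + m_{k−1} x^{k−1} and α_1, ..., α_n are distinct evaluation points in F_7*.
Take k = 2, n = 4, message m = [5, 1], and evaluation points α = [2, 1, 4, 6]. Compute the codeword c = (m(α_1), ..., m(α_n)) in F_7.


c = [0, 6, 2, 4]

Message polynomial: m(x) = 5 + 1·x (mod 7).
For each evaluation point α_i, compute m(α_i) mod 7:
  α_1 = 2: Horner steps 1 → 0, so m(2) = 0.
  α_2 = 1: Horner steps 1 → 6, so m(1) = 6.
  α_3 = 4: Horner steps 1 → 2, so m(4) = 2.
  α_4 = 6: Horner steps 1 → 4, so m(6) = 4.
Codeword c = [0, 6, 2, 4] ∈ F_7^4.


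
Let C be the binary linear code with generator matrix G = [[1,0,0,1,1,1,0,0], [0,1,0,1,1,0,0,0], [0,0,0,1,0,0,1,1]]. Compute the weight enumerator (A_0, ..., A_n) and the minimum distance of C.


Weight distribution: A_0 = 1, A_3 = 3, A_4 = 2, A_5 = 1, A_6 = 1. Minimum distance d = 3.

Enumerate all 2^3 = 8 messages m ∈ F_2^3.
For each, compute codeword c = mG in F_2^8, then tally its weight.
  m = 000 → c = 00000000, weight = 0.
  m = 100 → c = 10011100, weight = 4.
  m = 010 → c = 01011000, weight = 3.
  m = 110 → c = 11000100, weight = 3.
  m = 001 → c = 00010011, weight = 3.
  m = 101 → c = 10001111, weight = 5.
  m = 011 → c = 01001011, weight = 4.
  m = 111 → c = 11010111, weight = 6.
Tally weights:
  weight 0: 1 codewords.
  weight 3: 3 codewords.
  weight 4: 2 codewords.
  weight 5: 1 codewords.
  weight 6: 1 codewords.
Minimum distance d = smallest w > 0 with A_w > 0 = 3.
Sanity: Σ A_w = 8 = 2^3 = 8 ✓.


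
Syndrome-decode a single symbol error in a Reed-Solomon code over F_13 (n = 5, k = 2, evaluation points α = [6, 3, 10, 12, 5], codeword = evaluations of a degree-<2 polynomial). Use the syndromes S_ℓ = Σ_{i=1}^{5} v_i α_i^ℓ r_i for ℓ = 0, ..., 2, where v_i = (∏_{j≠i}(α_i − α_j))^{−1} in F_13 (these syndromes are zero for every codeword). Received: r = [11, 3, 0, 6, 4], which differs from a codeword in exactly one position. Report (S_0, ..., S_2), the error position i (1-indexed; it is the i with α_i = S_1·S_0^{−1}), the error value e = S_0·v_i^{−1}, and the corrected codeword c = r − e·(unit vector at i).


S = (9, 4, 9), error at position 4, error magnitude e = 5, c = [11, 3, 0, 1, 4].

Step 1: column multipliers v_i = (∏_{j≠i}(α_i − α_j))^{−1} mod 13.
  i = 1 (α = 6): (6−3)(6−10)(6−12)(6−5) = 3·(−4)·(−6)·1 = 72 ≡ 7, so v_1 = 7^{−1} = 2 (mod 13).
  i = 2 (α = 3): (3−6)(3−10)(3−12)(3−5) = (−3)·(−7)·(−9)·(−2) = 378 ≡ 1, so v_2 = 1^{−1} = 1 (mod 13).
  i = 3 (α = 10): (10−6)(10−3)(10−12)(10−5) = 4·7·(−2)·5 = −280 ≡ 6, so v_3 = 6^{−1} = 11 (mod 13).
  i = 4 (α = 12): (12−6)(12−3)(12−10)(12−5) = 6·9·2·7 = 756 ≡ 2, so v_4 = 2^{−1} = 7 (mod 13).
  i = 5 (α = 5): (5−6)(5−3)(5−10)(5−12) = (−1)·2·(−5)·(−7) = −70 ≡ 8, so v_5 = 8^{−1} = 5 (mod 13).
  v = [2, 1, 11, 7, 5].
Step 2: syndromes of r = [11, 3, 0, 6, 4] (all sums mod 13).
  S_0 = Σ v_i r_i = 2·11 + 1·3 + 11·0 + 7·6 + 5·4 = 87 ≡ 9.
  S_1 = Σ v_i α_i r_i = 2·6·11 + 1·3·3 + 11·10·0 + 7·12·6 + 5·5·4 = 745 ≡ 4.
  α_i^2 mod 13 = [10, 9, 9, 1, 12].
  S_2 = Σ v_i α_i^2 r_i = 2·10·11 + 1·9·3 + 11·9·0 + 7·1·6 + 5·12·4 = 529 ≡ 9.
  S = (9, 4, 9) ≠ 0, so r is not a codeword (an error is present).
Step 3: locate the error. For a single error e at position i, S_ℓ = v_i·e·α_i^ℓ, so α_err = S_1/S_0.
  S_0^{−1} = 9^{−1} = 3 (mod 13), so α_err = 4·3 = 12 ≡ 12 = α_4. Error position i = 4.
  Consistency check: S_2/S_1 = 9·10 = 90 ≡ 12 = α_err ✓ (single-error assumption holds).
Step 4: error magnitude e = S_0/v_4 = S_0·∏_{j≠4}(α_4 − α_j) = 9·2 = 18 ≡ 5 (mod 13).
Step 5: correct position 4: c_4 = r_4 − e = 6 − 5 ≡ 1 (mod 13). Hence c = [11, 3, 0, 1, 4].
  Check: interpolating c through the α_i gives m(x) = 8 + 7·x (degree < 2) with m(α_i) = c_i for every i, so c is indeed a codeword.


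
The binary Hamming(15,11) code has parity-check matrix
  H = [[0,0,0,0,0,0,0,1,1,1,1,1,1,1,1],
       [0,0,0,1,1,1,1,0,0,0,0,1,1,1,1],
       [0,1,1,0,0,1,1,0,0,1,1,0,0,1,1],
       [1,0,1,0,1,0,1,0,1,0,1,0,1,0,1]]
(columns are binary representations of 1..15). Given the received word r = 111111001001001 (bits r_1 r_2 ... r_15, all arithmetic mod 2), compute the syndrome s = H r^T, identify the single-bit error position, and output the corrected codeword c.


s = (1, 1, 0, 1)^T, error position = 13, corrected codeword c = 111111001001101

Compute s = H r^T mod 2 one row at a time:
  s_1 = 0 + 1 + 0 + 0 + 1 + 0 + 0 + 1 = 3 ≡ 1 (mod 2).
  s_2 = 1 + 1 + 1 + 0 + 1 + 0 + 0 + 1 = 5 ≡ 1 (mod 2).
  s_3 = 1 + 1 + 1 + 0 + 0 + 0 + 0 + 1 = 4 ≡ 0 (mod 2).
  s_4 = 1 + 1 + 1 + 0 + 1 + 0 + 0 + 1 = 5 ≡ 1 (mod 2).
s = (1, 1, 0, 1)^T — this equals column 13 of H (binary 1101), so error is at position 13.
Correct: flip bit 13 of r = 111111001001001 to get c = 111111001001101.


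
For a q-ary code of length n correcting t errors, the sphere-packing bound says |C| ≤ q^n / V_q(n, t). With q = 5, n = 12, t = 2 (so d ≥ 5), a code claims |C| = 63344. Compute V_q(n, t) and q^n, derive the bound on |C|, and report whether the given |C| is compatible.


V_q(n, t) = 1105, q^n = 244140625, Hamming bound = 220941, |C| = 63344 ≤ bound (satisfied).

Step 1: Compute V_q(n, t) = Σ_{j=0}^2 C(n, j) (q−1)^j.
  j = 0: C(12,0)·(4)^0 = 1·1 = 1.
  j = 1: C(12,1)·(4)^1 = 12·4 = 48.
  j = 2: C(12,2)·(4)^2 = 66·16 = 1056.
  V_q(n, t) = 1 + 48 + 1056 = 1105.
Step 2: q^n = 5^12 = 244140625.
Step 3: Hamming bound ⌊q^n / V_q(n,t)⌋ = ⌊244140625/1105⌋ = 220941.
Step 4: Compare |C| = 63344 to 220941: satisfied.
The claimed |C| lies below the Hamming bound.


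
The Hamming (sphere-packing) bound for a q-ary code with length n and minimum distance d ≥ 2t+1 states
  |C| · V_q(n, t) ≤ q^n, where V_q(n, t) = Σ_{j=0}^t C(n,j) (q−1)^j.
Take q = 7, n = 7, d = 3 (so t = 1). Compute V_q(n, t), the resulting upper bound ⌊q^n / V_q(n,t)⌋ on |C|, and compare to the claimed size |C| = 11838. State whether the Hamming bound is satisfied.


V_q(n, t) = 43, q^n = 823543, Hamming bound = 19152, |C| = 11838 ≤ bound (satisfied).

Step 1: Compute V_q(n, t) = Σ_{j=0}^1 C(n, j) (q−1)^j.
  j = 0: C(7,0)·(6)^0 = 1·1 = 1.
  j = 1: C(7,1)·(6)^1 = 7·6 = 42.
  V_q(n, t) = 1 + 42 = 43.
Step 2: q^n = 7^7 = 823543.
Step 3: Hamming bound ⌊q^n / V_q(n,t)⌋ = ⌊823543/43⌋ = 19152.
Step 4: Compare |C| = 11838 to 19152: satisfied.
The claimed |C| lies below the Hamming bound.


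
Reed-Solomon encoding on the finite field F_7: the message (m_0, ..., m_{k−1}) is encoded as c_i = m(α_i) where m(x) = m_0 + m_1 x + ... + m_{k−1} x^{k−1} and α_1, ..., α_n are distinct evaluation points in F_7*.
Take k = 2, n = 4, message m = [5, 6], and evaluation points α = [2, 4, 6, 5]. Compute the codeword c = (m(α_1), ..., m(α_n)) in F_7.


c = [3, 1, 6, 0]

Message polynomial: m(x) = 5 + 6·x (mod 7).
For each evaluation point α_i, compute m(α_i) mod 7:
  α_1 = 2: Horner steps 6 → 3, so m(2) = 3.
  α_2 = 4: Horner steps 6 → 1, so m(4) = 1.
  α_3 = 6: Horner steps 6 → 6, so m(6) = 6.
  α_4 = 5: Horner steps 6 → 0, so m(5) = 0.
Codeword c = [3, 1, 6, 0] ∈ F_7^4.


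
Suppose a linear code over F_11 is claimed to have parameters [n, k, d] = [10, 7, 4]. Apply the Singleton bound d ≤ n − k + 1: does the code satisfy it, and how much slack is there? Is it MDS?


Singleton RHS = n − k + 1 = 4, slack = 0, bound satisfied, MDS.

Singleton bound: d ≤ n − k + 1.
Here n = 10, k = 7, so n − k + 1 = 4.
Given d = 4, check d ≤ 4: YES.
Slack = (n − k + 1) − d = 0.
The code is MDS (slack = 0).
Description: the claimed parameters are [10, 7, 4]_11; such a code would be MDS (meets Singleton bound).


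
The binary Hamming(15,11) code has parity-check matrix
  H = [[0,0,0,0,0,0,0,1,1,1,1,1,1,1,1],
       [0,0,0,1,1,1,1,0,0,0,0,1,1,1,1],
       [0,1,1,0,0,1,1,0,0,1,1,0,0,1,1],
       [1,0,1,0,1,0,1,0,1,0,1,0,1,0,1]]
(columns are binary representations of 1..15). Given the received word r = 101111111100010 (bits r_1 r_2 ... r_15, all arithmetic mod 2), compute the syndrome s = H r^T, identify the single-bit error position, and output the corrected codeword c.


s = (0, 1, 1, 1)^T, error position = 7, corrected codeword c = 101111011100010

Compute s = H r^T mod 2 one row at a time:
  s_1 = 1 + 1 + 1 + 0 + 0 + 0 + 1 + 0 = 4 ≡ 0 (mod 2).
  s_2 = 1 + 1 + 1 + 1 + 0 + 0 + 1 + 0 = 5 ≡ 1 (mod 2).
  s_3 = 0 + 1 + 1 + 1 + 1 + 0 + 1 + 0 = 5 ≡ 1 (mod 2).
  s_4 = 1 + 1 + 1 + 1 + 1 + 0 + 0 + 0 = 5 ≡ 1 (mod 2).
s = (0, 1, 1, 1)^T — this equals column 7 of H (binary 0111), so error is at position 7.
Correct: flip bit 7 of r = 101111111100010 to get c = 101111011100010.


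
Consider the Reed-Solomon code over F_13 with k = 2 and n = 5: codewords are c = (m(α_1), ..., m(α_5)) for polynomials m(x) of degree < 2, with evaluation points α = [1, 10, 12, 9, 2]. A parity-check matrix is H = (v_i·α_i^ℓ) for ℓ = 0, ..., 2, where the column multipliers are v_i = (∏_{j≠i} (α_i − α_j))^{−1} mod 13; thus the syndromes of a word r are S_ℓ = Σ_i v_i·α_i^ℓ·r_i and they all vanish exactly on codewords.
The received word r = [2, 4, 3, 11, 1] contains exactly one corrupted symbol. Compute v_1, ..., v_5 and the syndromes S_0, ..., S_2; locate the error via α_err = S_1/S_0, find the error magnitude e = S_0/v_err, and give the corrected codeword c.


S = (7, 1, 2), error at position 5, error magnitude e = 6, c = [2, 4, 3, 11, 8].

Step 1: column multipliers v_i = (∏_{j≠i}(α_i − α_j))^{−1} mod 13.
  i = 1 (α = 1): (1−10)(1−12)(1−9)(1−2) = (−9)·(−11)·(−8)·(−1) = 792 ≡ 12, so v_1 = 12^{−1} = 12 (mod 13).
  i = 2 (α = 10): (10−1)(10−12)(10−9)(10−2) = 9·(−2)·1·8 = −144 ≡ 12, so v_2 = 12^{−1} = 12 (mod 13).
  i = 3 (α = 12): (12−1)(12−10)(12−9)(12−2) = 11·2·3·10 = 660 ≡ 10, so v_3 = 10^{−1} = 4 (mod 13).
  i = 4 (α = 9): (9−1)(9−10)(9−12)(9−2) = 8·(−1)·(−3)·7 = 168 ≡ 12, so v_4 = 12^{−1} = 12 (mod 13).
  i = 5 (α = 2): (2−1)(2−10)(2−12)(2−9) = 1·(−8)·(−10)·(−7) = −560 ≡ 12, so v_5 = 12^{−1} = 12 (mod 13).
  v = [12, 12, 4, 12, 12].
Step 2: syndromes of r = [2, 4, 3, 11, 1] (all sums mod 13).
  S_0 = Σ v_i r_i = 12·2 + 12·4 + 4·3 + 12·11 + 12·1 = 228 ≡ 7.
  S_1 = Σ v_i α_i r_i = 12·1·2 + 12·10·4 + 4·12·3 + 12·9·11 + 12·2·1 = 1860 ≡ 1.
  α_i^2 mod 13 = [1, 9, 1, 3, 4].
  S_2 = Σ v_i α_i^2 r_i = 12·1·2 + 12·9·4 + 4·1·3 + 12·3·11 + 12·4·1 = 912 ≡ 2.
  S = (7, 1, 2) ≠ 0, so r is not a codeword (an error is present).
Step 3: locate the error. For a single error e at position i, S_ℓ = v_i·e·α_i^ℓ, so α_err = S_1/S_0.
  S_0^{−1} = 7^{−1} = 2 (mod 13), so α_err = 1·2 = 2 ≡ 2 = α_5. Error position i = 5.
  Consistency check: S_2/S_1 = 2·1 = 2 ≡ 2 = α_err ✓ (single-error assumption holds).
Step 4: error magnitude e = S_0/v_5 = S_0·∏_{j≠5}(α_5 − α_j) = 7·12 = 84 ≡ 6 (mod 13).
Step 5: correct position 5: c_5 = r_5 − e = 1 − 6 ≡ 8 (mod 13). Hence c = [2, 4, 3, 11, 8].
  Check: interpolating c through the α_i gives m(x) = 9 + 6·x (degree < 2) with m(α_i) = c_i for every i, so c is indeed a codeword.


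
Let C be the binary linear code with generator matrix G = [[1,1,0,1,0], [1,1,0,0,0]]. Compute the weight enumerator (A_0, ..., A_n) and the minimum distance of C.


Weight distribution: A_0 = 1, A_1 = 1, A_2 = 1, A_3 = 1. Minimum distance d = 1.

Enumerate all 2^2 = 4 messages m ∈ F_2^2.
For each, compute codeword c = mG in F_2^5, then tally its weight.
  m = 00 → c = 00000, weight = 0.
  m = 10 → c = 11010, weight = 3.
  m = 01 → c = 11000, weight = 2.
  m = 11 → c = 00010, weight = 1.
Tally weights:
  weight 0: 1 codewords.
  weight 1: 1 codewords.
  weight 2: 1 codewords.
  weight 3: 1 codewords.
Minimum distance d = smallest w > 0 with A_w > 0 = 1.
Sanity: Σ A_w = 4 = 2^2 = 4 ✓.


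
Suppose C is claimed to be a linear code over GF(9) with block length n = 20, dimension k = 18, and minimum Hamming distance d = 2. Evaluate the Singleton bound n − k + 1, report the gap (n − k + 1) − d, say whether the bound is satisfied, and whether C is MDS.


Singleton RHS = n − k + 1 = 3, slack = 1, bound satisfied, not MDS.

Singleton bound: d ≤ n − k + 1.
Here n = 20, k = 18, so n − k + 1 = 3.
Given d = 2, check d ≤ 3: YES.
Slack = (n − k + 1) − d = 1.
The code is NOT MDS (slack = 1 > 0).
Description: the claimed parameters are [20, 18, 2]_9; such a code would be non-MDS.


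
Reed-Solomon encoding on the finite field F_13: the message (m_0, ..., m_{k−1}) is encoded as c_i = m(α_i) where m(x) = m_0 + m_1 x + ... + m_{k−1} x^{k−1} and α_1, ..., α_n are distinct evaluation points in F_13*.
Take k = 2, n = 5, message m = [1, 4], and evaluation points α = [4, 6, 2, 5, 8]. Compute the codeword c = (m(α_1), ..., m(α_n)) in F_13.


c = [4, 12, 9, 8, 7]

Message polynomial: m(x) = 1 + 4·x (mod 13).
For each evaluation point α_i, compute m(α_i) mod 13:
  α_1 = 4: Horner steps 4 → 4, so m(4) = 4.
  α_2 = 6: Horner steps 4 → 12, so m(6) = 12.
  α_3 = 2: Horner steps 4 → 9, so m(2) = 9.
  α_4 = 5: Horner steps 4 → 8, so m(5) = 8.
  α_5 = 8: Horner steps 4 → 7, so m(8) = 7.
Codeword c = [4, 12, 9, 8, 7] ∈ F_13^5.


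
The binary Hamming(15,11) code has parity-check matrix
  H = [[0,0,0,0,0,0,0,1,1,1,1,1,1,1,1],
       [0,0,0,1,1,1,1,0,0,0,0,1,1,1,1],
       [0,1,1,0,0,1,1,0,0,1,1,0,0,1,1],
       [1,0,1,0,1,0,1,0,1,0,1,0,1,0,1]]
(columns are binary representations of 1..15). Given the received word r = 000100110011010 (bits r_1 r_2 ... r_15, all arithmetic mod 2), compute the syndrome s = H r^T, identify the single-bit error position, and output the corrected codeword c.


s = (0, 0, 1, 0)^T, error position = 2, corrected codeword c = 010100110011010

Compute s = H r^T mod 2 one row at a time:
  s_1 = 1 + 0 + 0 + 1 + 1 + 0 + 1 + 0 = 4 ≡ 0 (mod 2).
  s_2 = 1 + 0 + 0 + 1 + 1 + 0 + 1 + 0 = 4 ≡ 0 (mod 2).
  s_3 = 0 + 0 + 0 + 1 + 0 + 1 + 1 + 0 = 3 ≡ 1 (mod 2).
  s_4 = 0 + 0 + 0 + 1 + 0 + 1 + 0 + 0 = 2 ≡ 0 (mod 2).
s = (0, 0, 1, 0)^T — this equals column 2 of H (binary 0010), so error is at position 2.
Correct: flip bit 2 of r = 000100110011010 to get c = 010100110011010.


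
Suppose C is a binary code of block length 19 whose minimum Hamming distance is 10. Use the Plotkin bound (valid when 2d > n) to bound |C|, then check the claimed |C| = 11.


Plotkin bound M ≤ 20; given |C| = 11 ≤ bound (satisfied).

Check applicability: 2d = 20, n = 19.
2d − n = 1 > 0, so Plotkin applies.
Compute d/(2d−n) = 10/1 ≈ 10.0000.
⌊d/(2d−n)⌋ = 10.
Plotkin bound: M ≤ 2·10 = 20.
Given |C| = 11, check: satisfied.
This |C| is below the Plotkin bound.


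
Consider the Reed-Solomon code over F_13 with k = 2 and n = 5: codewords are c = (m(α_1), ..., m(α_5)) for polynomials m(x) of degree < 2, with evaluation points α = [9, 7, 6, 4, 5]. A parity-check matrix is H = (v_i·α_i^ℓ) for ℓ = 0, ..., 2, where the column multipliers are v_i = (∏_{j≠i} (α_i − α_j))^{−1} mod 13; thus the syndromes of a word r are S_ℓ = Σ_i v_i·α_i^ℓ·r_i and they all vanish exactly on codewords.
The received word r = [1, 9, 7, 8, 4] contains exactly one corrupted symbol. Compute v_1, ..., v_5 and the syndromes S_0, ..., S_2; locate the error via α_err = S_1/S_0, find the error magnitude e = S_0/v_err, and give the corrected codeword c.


S = (12, 7, 3), error at position 3, error magnitude e = 7, c = [1, 9, 0, 8, 4].

Step 1: column multipliers v_i = (∏_{j≠i}(α_i − α_j))^{−1} mod 13.
  i = 1 (α = 9): (9−7)(9−6)(9−4)(9−5) = 2·3·5·4 = 120 ≡ 3, so v_1 = 3^{−1} = 9 (mod 13).
  i = 2 (α = 7): (7−9)(7−6)(7−4)(7−5) = (−2)·1·3·2 = −12 ≡ 1, so v_2 = 1^{−1} = 1 (mod 13).
  i = 3 (α = 6): (6−9)(6−7)(6−4)(6−5) = (−3)·(−1)·2·1 = 6 ≡ 6, so v_3 = 6^{−1} = 11 (mod 13).
  i = 4 (α = 4): (4−9)(4−7)(4−6)(4−5) = (−5)·(−3)·(−2)·(−1) = 30 ≡ 4, so v_4 = 4^{−1} = 10 (mod 13).
  i = 5 (α = 5): (5−9)(5−7)(5−6)(5−4) = (−4)·(−2)·(−1)·1 = −8 ≡ 5, so v_5 = 5^{−1} = 8 (mod 13).
  v = [9, 1, 11, 10, 8].
Step 2: syndromes of r = [1, 9, 7, 8, 4] (all sums mod 13).
  S_0 = Σ v_i r_i = 9·1 + 1·9 + 11·7 + 10·8 + 8·4 = 207 ≡ 12.
  S_1 = Σ v_i α_i r_i = 9·9·1 + 1·7·9 + 11·6·7 + 10·4·8 + 8·5·4 = 1086 ≡ 7.
  α_i^2 mod 13 = [3, 10, 10, 3, 12].
  S_2 = Σ v_i α_i^2 r_i = 9·3·1 + 1·10·9 + 11·10·7 + 10·3·8 + 8·12·4 = 1511 ≡ 3.
  S = (12, 7, 3) ≠ 0, so r is not a codeword (an error is present).
Step 3: locate the error. For a single error e at position i, S_ℓ = v_i·e·α_i^ℓ, so α_err = S_1/S_0.
  S_0^{−1} = 12^{−1} = 12 (mod 13), so α_err = 7·12 = 84 ≡ 6 = α_3. Error position i = 3.
  Consistency check: S_2/S_1 = 3·2 = 6 ≡ 6 = α_err ✓ (single-error assumption holds).
Step 4: error magnitude e = S_0/v_3 = S_0·∏_{j≠3}(α_3 − α_j) = 12·6 = 72 ≡ 7 (mod 13).
Step 5: correct position 3: c_3 = r_3 − e = 7 − 7 ≡ 0 (mod 13). Hence c = [1, 9, 0, 8, 4].
  Check: interpolating c through the α_i gives m(x) = 11 + 9·x (degree < 2) with m(α_i) = c_i for every i, so c is indeed a codeword.


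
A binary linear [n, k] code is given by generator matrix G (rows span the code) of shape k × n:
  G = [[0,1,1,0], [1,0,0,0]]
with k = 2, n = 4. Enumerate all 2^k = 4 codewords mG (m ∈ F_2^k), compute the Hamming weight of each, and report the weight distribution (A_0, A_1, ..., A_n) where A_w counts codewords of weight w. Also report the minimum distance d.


Weight distribution: A_0 = 1, A_1 = 1, A_2 = 1, A_3 = 1. Minimum distance d = 1.

Enumerate all 2^2 = 4 messages m ∈ F_2^2.
For each, compute codeword c = mG in F_2^4, then tally its weight.
  m = 00 → c = 0000, weight = 0.
  m = 10 → c = 0110, weight = 2.
  m = 01 → c = 1000, weight = 1.
  m = 11 → c = 1110, weight = 3.
Tally weights:
  weight 0: 1 codewords.
  weight 1: 1 codewords.
  weight 2: 1 codewords.
  weight 3: 1 codewords.
Minimum distance d = smallest w > 0 with A_w > 0 = 1.
Sanity: Σ A_w = 4 = 2^2 = 4 ✓.


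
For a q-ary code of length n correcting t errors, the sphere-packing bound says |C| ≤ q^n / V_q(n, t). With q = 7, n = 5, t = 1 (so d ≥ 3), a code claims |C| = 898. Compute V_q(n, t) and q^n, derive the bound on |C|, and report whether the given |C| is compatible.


V_q(n, t) = 31, q^n = 16807, Hamming bound = 542, |C| = 898 > bound (violated).

Step 1: Compute V_q(n, t) = Σ_{j=0}^1 C(n, j) (q−1)^j.
  j = 0: C(5,0)·(6)^0 = 1·1 = 1.
  j = 1: C(5,1)·(6)^1 = 5·6 = 30.
  V_q(n, t) = 1 + 30 = 31.
Step 2: q^n = 7^5 = 16807.
Step 3: Hamming bound ⌊q^n / V_q(n,t)⌋ = ⌊16807/31⌋ = 542.
Step 4: Compare |C| = 898 to 542: violated.
The claimed |C| lies above the Hamming bound, so no 7-ary code of length 5 with d ≥ 3 can have 898 codewords.


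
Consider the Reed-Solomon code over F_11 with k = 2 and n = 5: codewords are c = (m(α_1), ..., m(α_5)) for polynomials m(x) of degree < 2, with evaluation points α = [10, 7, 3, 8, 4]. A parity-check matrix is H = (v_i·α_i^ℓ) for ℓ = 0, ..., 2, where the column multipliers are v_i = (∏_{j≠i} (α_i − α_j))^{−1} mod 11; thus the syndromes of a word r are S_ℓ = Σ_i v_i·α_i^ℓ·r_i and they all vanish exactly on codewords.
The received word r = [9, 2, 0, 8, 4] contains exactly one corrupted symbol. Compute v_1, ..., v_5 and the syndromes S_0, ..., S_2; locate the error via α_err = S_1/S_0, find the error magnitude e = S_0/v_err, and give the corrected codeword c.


S = (4, 5, 9), error at position 5, error magnitude e = 9, c = [9, 2, 0, 8, 6].

Step 1: column multipliers v_i = (∏_{j≠i}(α_i − α_j))^{−1} mod 11.
  i = 1 (α = 10): (10−7)(10−3)(10−8)(10−4) = 3·7·2·6 = 252 ≡ 10, so v_1 = 10^{−1} = 10 (mod 11).
  i = 2 (α = 7): (7−10)(7−3)(7−8)(7−4) = (−3)·4·(−1)·3 = 36 ≡ 3, so v_2 = 3^{−1} = 4 (mod 11).
  i = 3 (α = 3): (3−10)(3−7)(3−8)(3−4) = (−7)·(−4)·(−5)·(−1) = 140 ≡ 8, so v_3 = 8^{−1} = 7 (mod 11).
  i = 4 (α = 8): (8−10)(8−7)(8−3)(8−4) = (−2)·1·5·4 = −40 ≡ 4, so v_4 = 4^{−1} = 3 (mod 11).
  i = 5 (α = 4): (4−10)(4−7)(4−3)(4−8) = (−6)·(−3)·1·(−4) = −72 ≡ 5, so v_5 = 5^{−1} = 9 (mod 11).
  v = [10, 4, 7, 3, 9].
Step 2: syndromes of r = [9, 2, 0, 8, 4] (all sums mod 11).
  S_0 = Σ v_i r_i = 10·9 + 4·2 + 7·0 + 3·8 + 9·4 = 158 ≡ 4.
  S_1 = Σ v_i α_i r_i = 10·10·9 + 4·7·2 + 7·3·0 + 3·8·8 + 9·4·4 = 1292 ≡ 5.
  α_i^2 mod 11 = [1, 5, 9, 9, 5].
  S_2 = Σ v_i α_i^2 r_i = 10·1·9 + 4·5·2 + 7·9·0 + 3·9·8 + 9·5·4 = 526 ≡ 9.
  S = (4, 5, 9) ≠ 0, so r is not a codeword (an error is present).
Step 3: locate the error. For a single error e at position i, S_ℓ = v_i·e·α_i^ℓ, so α_err = S_1/S_0.
  S_0^{−1} = 4^{−1} = 3 (mod 11), so α_err = 5·3 = 15 ≡ 4 = α_5. Error position i = 5.
  Consistency check: S_2/S_1 = 9·9 = 81 ≡ 4 = α_err ✓ (single-error assumption holds).
Step 4: error magnitude e = S_0/v_5 = S_0·∏_{j≠5}(α_5 − α_j) = 4·5 = 20 ≡ 9 (mod 11).
Step 5: correct position 5: c_5 = r_5 − e = 4 − 9 ≡ 6 (mod 11). Hence c = [9, 2, 0, 8, 6].
  Check: interpolating c through the α_i gives m(x) = 4 + 6·x (degree < 2) with m(α_i) = c_i for every i, so c is indeed a codeword.


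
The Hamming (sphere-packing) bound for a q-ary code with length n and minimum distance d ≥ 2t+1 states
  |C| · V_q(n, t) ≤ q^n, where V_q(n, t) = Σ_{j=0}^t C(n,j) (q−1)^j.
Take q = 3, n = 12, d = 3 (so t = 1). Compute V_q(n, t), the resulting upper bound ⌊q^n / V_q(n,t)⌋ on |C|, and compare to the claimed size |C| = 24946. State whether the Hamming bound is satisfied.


V_q(n, t) = 25, q^n = 531441, Hamming bound = 21257, |C| = 24946 > bound (violated).

Step 1: Compute V_q(n, t) = Σ_{j=0}^1 C(n, j) (q−1)^j.
  j = 0: C(12,0)·(2)^0 = 1·1 = 1.
  j = 1: C(12,1)·(2)^1 = 12·2 = 24.
  V_q(n, t) = 1 + 24 = 25.
Step 2: q^n = 3^12 = 531441.
Step 3: Hamming bound ⌊q^n / V_q(n,t)⌋ = ⌊531441/25⌋ = 21257.
Step 4: Compare |C| = 24946 to 21257: violated.
The claimed |C| lies above the Hamming bound, so no 3-ary code of length 12 with d ≥ 3 can have 24946 codewords.


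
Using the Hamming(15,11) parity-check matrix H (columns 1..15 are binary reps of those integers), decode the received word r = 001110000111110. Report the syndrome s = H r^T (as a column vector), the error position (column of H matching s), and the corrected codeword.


s = (1, 1, 0, 0)^T, error position = 12, corrected codeword c = 001110000110110

Compute s = H r^T mod 2 one row at a time:
  s_1 = 0 + 0 + 1 + 1 + 1 + 1 + 1 + 0 = 5 ≡ 1 (mod 2).
  s_2 = 1 + 1 + 0 + 0 + 1 + 1 + 1 + 0 = 5 ≡ 1 (mod 2).
  s_3 = 0 + 1 + 0 + 0 + 1 + 1 + 1 + 0 = 4 ≡ 0 (mod 2).
  s_4 = 0 + 1 + 1 + 0 + 0 + 1 + 1 + 0 = 4 ≡ 0 (mod 2).
s = (1, 1, 0, 0)^T — this equals column 12 of H (binary 1100), so error is at position 12.
Correct: flip bit 12 of r = 001110000111110 to get c = 001110000110110.


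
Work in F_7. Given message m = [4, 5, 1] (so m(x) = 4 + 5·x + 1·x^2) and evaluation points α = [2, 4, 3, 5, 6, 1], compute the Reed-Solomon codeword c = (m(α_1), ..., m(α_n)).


c = [4, 5, 0, 5, 0, 3]

Message polynomial: m(x) = 4 + 5·x + 1·x^2 (mod 7).
For each evaluation point α_i, compute m(α_i) mod 7:
  α_1 = 2: Horner steps 1 → 0 → 4, so m(2) = 4.
  α_2 = 4: Horner steps 1 → 2 → 5, so m(4) = 5.
  α_3 = 3: Horner steps 1 → 1 → 0, so m(3) = 0.
  α_4 = 5: Horner steps 1 → 3 → 5, so m(5) = 5.
  α_5 = 6: Horner steps 1 → 4 → 0, so m(6) = 0.
  α_6 = 1: Horner steps 1 → 6 → 3, so m(1) = 3.
Codeword c = [4, 5, 0, 5, 0, 3] ∈ F_7^6.


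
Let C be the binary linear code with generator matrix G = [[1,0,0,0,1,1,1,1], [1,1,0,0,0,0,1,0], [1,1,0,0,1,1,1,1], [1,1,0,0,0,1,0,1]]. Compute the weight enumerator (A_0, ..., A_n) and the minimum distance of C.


Weight distribution: A_0 = 1, A_1 = 1, A_2 = 3, A_3 = 6, A_4 = 3, A_5 = 1, A_6 = 1. Minimum distance d = 1.

Enumerate all 2^4 = 16 messages m ∈ F_2^4.
For each, compute codeword c = mG in F_2^8, then tally its weight.
  m = 0000 → c = 00000000, weight = 0.
  m = 1000 → c = 10001111, weight = 5.
  m = 0100 → c = 11000010, weight = 3.
  m = 1100 → c = 01001101, weight = 4.
  m = 0010 → c = 11001111, weight = 6.
  m = 1010 → c = 01000000, weight = 1.
  m = 0110 → c = 00001101, weight = 3.
  m = 1110 → c = 10000010, weight = 2.
  m = 0001 → c = 11000101, weight = 4.
  m = 1001 → c = 01001010, weight = 3.
  m = 0101 → c = 00000111, weight = 3.
  m = 1101 → c = 10001000, weight = 2.
  m = 0011 → c = 00001010, weight = 2.
  m = 1011 → c = 10000101, weight = 3.
  m = 0111 → c = 11001000, weight = 3.
  m = 1111 → c = 01000111, weight = 4.
Tally weights:
  weight 0: 1 codewords.
  weight 1: 1 codewords.
  weight 2: 3 codewords.
  weight 3: 6 codewords.
  weight 4: 3 codewords.
  weight 5: 1 codewords.
  weight 6: 1 codewords.
Minimum distance d = smallest w > 0 with A_w > 0 = 1.
Sanity: Σ A_w = 16 = 2^4 = 16 ✓.


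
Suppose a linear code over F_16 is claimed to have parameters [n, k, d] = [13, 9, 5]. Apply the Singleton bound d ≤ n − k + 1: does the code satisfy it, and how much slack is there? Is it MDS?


Singleton RHS = n − k + 1 = 5, slack = 0, bound satisfied, MDS.

Singleton bound: d ≤ n − k + 1.
Here n = 13, k = 9, so n − k + 1 = 5.
Given d = 5, check d ≤ 5: YES.
Slack = (n − k + 1) − d = 0.
The code is MDS (slack = 0).
Description: the claimed parameters are [13, 9, 5]_16; such a code would be MDS (meets Singleton bound).


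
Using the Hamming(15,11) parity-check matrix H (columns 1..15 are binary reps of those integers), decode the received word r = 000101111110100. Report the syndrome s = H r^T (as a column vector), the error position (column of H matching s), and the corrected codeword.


s = (1, 0, 0, 0)^T, error position = 8, corrected codeword c = 000101101110100

Compute s = H r^T mod 2 one row at a time:
  s_1 = 1 + 1 + 1 + 1 + 0 + 1 + 0 + 0 = 5 ≡ 1 (mod 2).
  s_2 = 1 + 0 + 1 + 1 + 0 + 1 + 0 + 0 = 4 ≡ 0 (mod 2).
  s_3 = 0 + 0 + 1 + 1 + 1 + 1 + 0 + 0 = 4 ≡ 0 (mod 2).
  s_4 = 0 + 0 + 0 + 1 + 1 + 1 + 1 + 0 = 4 ≡ 0 (mod 2).
s = (1, 0, 0, 0)^T — this equals column 8 of H (binary 1000), so error is at position 8.
Correct: flip bit 8 of r = 000101111110100 to get c = 000101101110100.


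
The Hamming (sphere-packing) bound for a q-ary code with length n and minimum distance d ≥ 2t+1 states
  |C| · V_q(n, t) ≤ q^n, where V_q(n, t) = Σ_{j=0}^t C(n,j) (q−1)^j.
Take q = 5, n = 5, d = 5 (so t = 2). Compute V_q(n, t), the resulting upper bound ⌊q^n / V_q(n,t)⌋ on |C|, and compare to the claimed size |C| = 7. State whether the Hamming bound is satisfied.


V_q(n, t) = 181, q^n = 3125, Hamming bound = 17, |C| = 7 ≤ bound (satisfied).

Step 1: Compute V_q(n, t) = Σ_{j=0}^2 C(n, j) (q−1)^j.
  j = 0: C(5,0)·(4)^0 = 1·1 = 1.
  j = 1: C(5,1)·(4)^1 = 5·4 = 20.
  j = 2: C(5,2)·(4)^2 = 10·16 = 160.
  V_q(n, t) = 1 + 20 + 160 = 181.
Step 2: q^n = 5^5 = 3125.
Step 3: Hamming bound ⌊q^n / V_q(n,t)⌋ = ⌊3125/181⌋ = 17.
Step 4: Compare |C| = 7 to 17: satisfied.
The claimed |C| lies below the Hamming bound.


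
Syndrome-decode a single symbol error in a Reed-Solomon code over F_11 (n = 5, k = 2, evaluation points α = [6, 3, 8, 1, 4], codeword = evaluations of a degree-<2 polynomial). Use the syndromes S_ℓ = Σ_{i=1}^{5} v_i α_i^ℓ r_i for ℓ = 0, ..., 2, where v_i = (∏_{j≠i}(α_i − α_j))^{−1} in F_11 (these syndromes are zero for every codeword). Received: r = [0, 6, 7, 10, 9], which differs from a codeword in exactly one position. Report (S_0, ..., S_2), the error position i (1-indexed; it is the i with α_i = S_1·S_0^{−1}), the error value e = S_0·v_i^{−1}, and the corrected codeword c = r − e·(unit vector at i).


S = (8, 10, 7), error at position 5, error magnitude e = 5, c = [0, 6, 7, 10, 4].

Step 1: column multipliers v_i = (∏_{j≠i}(α_i − α_j))^{−1} mod 11.
  i = 1 (α = 6): (6−3)(6−8)(6−1)(6−4) = 3·(−2)·5·2 = −60 ≡ 6, so v_1 = 6^{−1} = 2 (mod 11).
  i = 2 (α = 3): (3−6)(3−8)(3−1)(3−4) = (−3)·(−5)·2·(−1) = −30 ≡ 3, so v_2 = 3^{−1} = 4 (mod 11).
  i = 3 (α = 8): (8−6)(8−3)(8−1)(8−4) = 2·5·7·4 = 280 ≡ 5, so v_3 = 5^{−1} = 9 (mod 11).
  i = 4 (α = 1): (1−6)(1−3)(1−8)(1−4) = (−5)·(−2)·(−7)·(−3) = 210 ≡ 1, so v_4 = 1^{−1} = 1 (mod 11).
  i = 5 (α = 4): (4−6)(4−3)(4−8)(4−1) = (−2)·1·(−4)·3 = 24 ≡ 2, so v_5 = 2^{−1} = 6 (mod 11).
  v = [2, 4, 9, 1, 6].
Step 2: syndromes of r = [0, 6, 7, 10, 9] (all sums mod 11).
  S_0 = Σ v_i r_i = 2·0 + 4·6 + 9·7 + 1·10 + 6·9 = 151 ≡ 8.
  S_1 = Σ v_i α_i r_i = 2·6·0 + 4·3·6 + 9·8·7 + 1·1·10 + 6·4·9 = 802 ≡ 10.
  α_i^2 mod 11 = [3, 9, 9, 1, 5].
  S_2 = Σ v_i α_i^2 r_i = 2·3·0 + 4·9·6 + 9·9·7 + 1·1·10 + 6·5·9 = 1063 ≡ 7.
  S = (8, 10, 7) ≠ 0, so r is not a codeword (an error is present).
Step 3: locate the error. For a single error e at position i, S_ℓ = v_i·e·α_i^ℓ, so α_err = S_1/S_0.
  S_0^{−1} = 8^{−1} = 7 (mod 11), so α_err = 10·7 = 70 ≡ 4 = α_5. Error position i = 5.
  Consistency check: S_2/S_1 = 7·10 = 70 ≡ 4 = α_err ✓ (single-error assumption holds).
Step 4: error magnitude e = S_0/v_5 = S_0·∏_{j≠5}(α_5 − α_j) = 8·2 = 16 ≡ 5 (mod 11).
Step 5: correct position 5: c_5 = r_5 − e = 9 − 5 ≡ 4 (mod 11). Hence c = [0, 6, 7, 10, 4].
  Check: interpolating c through the α_i gives m(x) = 1 + 9·x (degree < 2) with m(α_i) = c_i for every i, so c is indeed a codeword.


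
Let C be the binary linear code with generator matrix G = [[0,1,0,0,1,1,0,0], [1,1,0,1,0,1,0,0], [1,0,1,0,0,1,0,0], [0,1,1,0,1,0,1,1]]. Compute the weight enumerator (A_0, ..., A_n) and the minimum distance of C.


Weight distribution: A_0 = 1, A_3 = 5, A_4 = 5, A_5 = 2, A_6 = 2, A_7 = 1. Minimum distance d = 3.

Enumerate all 2^4 = 16 messages m ∈ F_2^4.
For each, compute codeword c = mG in F_2^8, then tally its weight.
  m = 0000 → c = 00000000, weight = 0.
  m = 1000 → c = 01001100, weight = 3.
  m = 0100 → c = 11010100, weight = 4.
  m = 1100 → c = 10011000, weight = 3.
  m = 0010 → c = 10100100, weight = 3.
  m = 1010 → c = 11101000, weight = 4.
  m = 0110 → c = 01110000, weight = 3.
  m = 1110 → c = 00111100, weight = 4.
  m = 0001 → c = 01101011, weight = 5.
  m = 1001 → c = 00100111, weight = 4.
  m = 0101 → c = 10111111, weight = 7.
  m = 1101 → c = 11110011, weight = 6.
  m = 0011 → c = 11001111, weight = 6.
  m = 1011 → c = 10000011, weight = 3.
  m = 0111 → c = 00011011, weight = 4.
  m = 1111 → c = 01010111, weight = 5.
Tally weights:
  weight 0: 1 codewords.
  weight 3: 5 codewords.
  weight 4: 5 codewords.
  weight 5: 2 codewords.
  weight 6: 2 codewords.
  weight 7: 1 codewords.
Minimum distance d = smallest w > 0 with A_w > 0 = 3.
Sanity: Σ A_w = 16 = 2^4 = 16 ✓.


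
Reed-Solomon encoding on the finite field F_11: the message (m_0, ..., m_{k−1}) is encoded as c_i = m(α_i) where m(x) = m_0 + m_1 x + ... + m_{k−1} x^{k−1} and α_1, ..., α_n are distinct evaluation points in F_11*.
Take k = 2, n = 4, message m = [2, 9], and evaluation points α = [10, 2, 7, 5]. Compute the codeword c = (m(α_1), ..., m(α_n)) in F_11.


c = [4, 9, 10, 3]

Message polynomial: m(x) = 2 + 9·x (mod 11).
For each evaluation point α_i, compute m(α_i) mod 11:
  α_1 = 10: Horner steps 9 → 4, so m(10) = 4.
  α_2 = 2: Horner steps 9 → 9, so m(2) = 9.
  α_3 = 7: Horner steps 9 → 10, so m(7) = 10.
  α_4 = 5: Horner steps 9 → 3, so m(5) = 3.
Codeword c = [4, 9, 10, 3] ∈ F_11^4.


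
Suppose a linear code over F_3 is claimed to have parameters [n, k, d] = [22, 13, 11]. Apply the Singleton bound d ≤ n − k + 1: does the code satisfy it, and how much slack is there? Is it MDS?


Singleton RHS = n − k + 1 = 10, slack = -1, bound violated (no such code; not MDS).

Singleton bound: d ≤ n − k + 1.
Here n = 22, k = 13, so n − k + 1 = 10.
Given d = 11, check d ≤ 10: NO.
Slack = (n − k + 1) − d = -1.
The slack is negative: d = 11 exceeds n − k + 1 = 10 by 1, so the Singleton bound is violated and no linear [22, 13, 11]_3 code can exist. In particular it is not MDS (MDS requires d = n − k + 1 exactly).
Description: the claimed parameters are [22, 13, 11]_3; such a code would be impossible (violates the Singleton bound).


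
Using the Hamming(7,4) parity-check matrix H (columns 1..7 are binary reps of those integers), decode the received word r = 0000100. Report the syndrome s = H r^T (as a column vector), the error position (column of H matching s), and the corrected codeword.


s = (1, 0, 1)^T, error position = 5, corrected codeword c = 0000000

Compute s = H r^T mod 2 one row at a time:
  s_1 = 0 + 1 + 0 + 0 = 1 ≡ 1 (mod 2).
  s_2 = 0 + 0 + 0 + 0 = 0 ≡ 0 (mod 2).
  s_3 = 0 + 0 + 1 + 0 = 1 ≡ 1 (mod 2).
s = (1, 0, 1)^T — this equals column 5 of H (binary 101), so error is at position 5.
Correct: flip bit 5 of r = 0000100 to get c = 0000000.


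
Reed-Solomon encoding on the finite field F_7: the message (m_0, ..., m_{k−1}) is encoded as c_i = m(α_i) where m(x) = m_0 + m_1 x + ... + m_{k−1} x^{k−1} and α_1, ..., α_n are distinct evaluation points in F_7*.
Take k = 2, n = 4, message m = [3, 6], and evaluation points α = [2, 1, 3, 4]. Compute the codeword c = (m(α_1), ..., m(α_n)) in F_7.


c = [1, 2, 0, 6]

Message polynomial: m(x) = 3 + 6·x (mod 7).
For each evaluation point α_i, compute m(α_i) mod 7:
  α_1 = 2: Horner steps 6 → 1, so m(2) = 1.
  α_2 = 1: Horner steps 6 → 2, so m(1) = 2.
  α_3 = 3: Horner steps 6 → 0, so m(3) = 0.
  α_4 = 4: Horner steps 6 → 6, so m(4) = 6.
Codeword c = [1, 2, 0, 6] ∈ F_7^4.


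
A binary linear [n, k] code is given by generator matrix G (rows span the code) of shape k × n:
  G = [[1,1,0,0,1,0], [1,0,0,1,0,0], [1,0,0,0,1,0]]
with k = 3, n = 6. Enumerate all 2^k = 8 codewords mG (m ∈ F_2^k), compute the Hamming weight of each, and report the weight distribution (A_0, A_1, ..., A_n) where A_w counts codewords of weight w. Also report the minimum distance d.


Weight distribution: A_0 = 1, A_1 = 1, A_2 = 3, A_3 = 3. Minimum distance d = 1.

Enumerate all 2^3 = 8 messages m ∈ F_2^3.
For each, compute codeword c = mG in F_2^6, then tally its weight.
  m = 000 → c = 000000, weight = 0.
  m = 100 → c = 110010, weight = 3.
  m = 010 → c = 100100, weight = 2.
  m = 110 → c = 010110, weight = 3.
  m = 001 → c = 100010, weight = 2.
  m = 101 → c = 010000, weight = 1.
  m = 011 → c = 000110, weight = 2.
  m = 111 → c = 110100, weight = 3.
Tally weights:
  weight 0: 1 codewords.
  weight 1: 1 codewords.
  weight 2: 3 codewords.
  weight 3: 3 codewords.
Minimum distance d = smallest w > 0 with A_w > 0 = 1.
Sanity: Σ A_w = 8 = 2^3 = 8 ✓.


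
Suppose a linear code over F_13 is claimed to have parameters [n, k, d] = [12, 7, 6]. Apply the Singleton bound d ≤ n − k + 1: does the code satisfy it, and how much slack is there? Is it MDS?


Singleton RHS = n − k + 1 = 6, slack = 0, bound satisfied, MDS.

Singleton bound: d ≤ n − k + 1.
Here n = 12, k = 7, so n − k + 1 = 6.
Given d = 6, check d ≤ 6: YES.
Slack = (n − k + 1) − d = 0.
The code is MDS (slack = 0).
Description: the claimed parameters are [12, 7, 6]_13; such a code would be MDS (meets Singleton bound).


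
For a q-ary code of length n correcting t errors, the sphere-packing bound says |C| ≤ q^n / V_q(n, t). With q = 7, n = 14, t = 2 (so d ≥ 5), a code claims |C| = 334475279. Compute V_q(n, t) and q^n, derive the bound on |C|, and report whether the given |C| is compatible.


V_q(n, t) = 3361, q^n = 678223072849, Hamming bound = 201792047, |C| = 334475279 > bound (violated).

Step 1: Compute V_q(n, t) = Σ_{j=0}^2 C(n, j) (q−1)^j.
  j = 0: C(14,0)·(6)^0 = 1·1 = 1.
  j = 1: C(14,1)·(6)^1 = 14·6 = 84.
  j = 2: C(14,2)·(6)^2 = 91·36 = 3276.
  V_q(n, t) = 1 + 84 + 3276 = 3361.
Step 2: q^n = 7^14 = 678223072849.
Step 3: Hamming bound ⌊q^n / V_q(n,t)⌋ = ⌊678223072849/3361⌋ = 201792047.
Step 4: Compare |C| = 334475279 to 201792047: violated.
The claimed |C| lies above the Hamming bound, so no 7-ary code of length 14 with d ≥ 5 can have 334475279 codewords.
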